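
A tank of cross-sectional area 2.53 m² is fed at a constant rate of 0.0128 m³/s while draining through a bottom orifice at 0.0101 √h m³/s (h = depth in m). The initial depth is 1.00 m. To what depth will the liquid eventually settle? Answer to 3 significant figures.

1.61 m

Level balance: A dh/dt = 0.0128 − 0.0101 √h. Setting dh/dt = 0:
Q_in = 0.0101 √h_ss ⇒ √h_ss = 0.0128/0.0101 = 1.2673.
h_ss = 1.2673² = 1.6061 m. (Since h₀ = 1.00 m < h_ss, the level will rise toward this value.)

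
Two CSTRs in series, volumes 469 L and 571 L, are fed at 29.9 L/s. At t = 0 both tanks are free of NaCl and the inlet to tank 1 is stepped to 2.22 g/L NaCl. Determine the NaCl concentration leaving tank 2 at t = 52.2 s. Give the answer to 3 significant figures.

Species balance on tank i: dCᵢ/dt = (Cᵢ₋₁ − Cᵢ)/τᵢ with τᵢ = Vᵢ/Q.
τ₁ = 469/29.9 = 15.686 s; τ₂ = 571/29.9 = 19.097 s.
Tank 1: C₁ = C_in(1 − e^(−t/τ₁)). Tank 2 (τ₁ ≠ τ₂): C₂ = C_in[1 − (τ₁ e^(−t/τ₁) − τ₂ e^(−t/τ₂))/(τ₁ − τ₂)].
At t = 52.2: e^(−t/τ₁) = 0.035869, e^(−t/τ₂) = 0.064997.
C₂ = 2.22·[1 − (15.686·0.035869 − 19.097·0.064997)/(-3.4114)] = 2.22·0.80107 = 1.7784 g/L.

1.78 g/L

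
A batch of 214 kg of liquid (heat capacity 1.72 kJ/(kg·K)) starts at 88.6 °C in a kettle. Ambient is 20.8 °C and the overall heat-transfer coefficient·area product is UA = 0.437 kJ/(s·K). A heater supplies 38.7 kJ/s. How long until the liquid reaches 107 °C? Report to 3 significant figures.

M c_p dT/dt = −UA(T − T_amb) + Q̇.
τ = M c_p/UA = 842.29 s; T_ss = T_amb + Q̇/UA = 20.8 + 38.7/0.437 = 109.36 °C.
T(t) = T_ss + (T₀ − T_ss)e^(−t/τ); set T = 107:
t = −τ ln[(T − T_ss)/(T₀ − T_ss)] = −842.29 · ln(0.11361) = 1832.0 s.

1830 s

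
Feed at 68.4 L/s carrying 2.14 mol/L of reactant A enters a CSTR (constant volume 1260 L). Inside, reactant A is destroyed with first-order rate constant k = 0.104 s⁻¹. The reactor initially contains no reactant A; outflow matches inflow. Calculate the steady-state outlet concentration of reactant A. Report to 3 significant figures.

V dC/dt = Q(C_in − C) − k V C.
At steady state: 0 = Q C_in − (Q + kV) C_ss, so C_ss = Q C_in/(Q + kV).
C_ss = 68.4·2.14/(68.4 + 0.104·1260) = 146.38/199.44 = 0.73394 mol/L.

0.734 mol/L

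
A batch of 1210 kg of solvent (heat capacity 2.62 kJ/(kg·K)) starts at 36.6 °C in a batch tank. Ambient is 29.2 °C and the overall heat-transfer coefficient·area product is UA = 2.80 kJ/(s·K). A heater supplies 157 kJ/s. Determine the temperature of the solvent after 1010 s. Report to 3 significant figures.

65.3 °C

Unsteady energy balance on the tank contents: M c_p dT/dt = −UA(T − T_amb) + Q̇.
dT/dt = (T_ss − T)/τ with T_ss = T_amb + Q̇/UA = 29.2 + 157/2.80 = 85.271 °C, τ = M c_p/UA = 1210·2.62/2.80 = 1132.2 s.
T approaches T_ss exponentially: T(t) = T_ss + (T₀ − T_ss) e^(−t/τ).
T(1010) = 85.271 + (-48.671)·0.40981 = 65.325 °C.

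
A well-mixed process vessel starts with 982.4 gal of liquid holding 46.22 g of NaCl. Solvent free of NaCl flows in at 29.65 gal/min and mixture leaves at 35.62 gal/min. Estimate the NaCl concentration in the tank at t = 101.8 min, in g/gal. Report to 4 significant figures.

Total volume: dV/dt = Q_in − Q_out = -5.97000 gal/min, so V(t) = 982.4 − 5.97000 t and V(101.8) = 374.654 gal.
No NaCl enters, so dm/dt = −Q_out · (m/V).
dm/m = −Q_out dt/(V₀ − 5.97000 t); integrating gives ln(m/m₀) = −(Q_out/(Q_in−Q_out)) ln(V/V₀).
m = m₀ (V₀/V)^(Q_out/(Q_in−Q_out)) = 46.22 × (982.4/374.654)^(-5.96650) = 0.146861 g.
C = m/V = 0.146861/374.654 = 0.000391992 g/gal.

0.0003920 g/gal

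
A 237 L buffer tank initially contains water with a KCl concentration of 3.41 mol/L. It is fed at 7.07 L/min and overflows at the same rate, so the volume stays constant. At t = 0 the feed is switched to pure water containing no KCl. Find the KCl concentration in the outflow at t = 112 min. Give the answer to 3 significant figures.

Unsteady species balance (constant V, well mixed): V dC/dt = Q(C_in − C).
So dC/dt = (C_in − C)/τ with τ = V/Q = 237/7.07 = 33.522 min.
Integrating: C(t) = C_in + (C₀ − C_in) e^(−t/τ).
C(112) = 0 + (3.41 − 0)·e^(−112/33.522) = 0 + (3.4100)·0.035398 = 0.12071 mol/L.

0.121 mol/L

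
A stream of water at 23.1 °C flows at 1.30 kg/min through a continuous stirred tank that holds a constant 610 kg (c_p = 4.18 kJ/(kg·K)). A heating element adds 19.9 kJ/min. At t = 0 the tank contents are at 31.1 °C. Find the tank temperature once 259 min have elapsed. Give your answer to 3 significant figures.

M c_p dT/dt = ṁ c_p (T_in − T) + Q̇.
τ = M/ṁ = 469.23 min; T_ss = T_in + Q̇/(ṁ c_p) = 23.1 + 19.9/(1.30·4.18) = 26.762 °C.
Solution: T(t) = T_ss + (T₀ − T_ss) e^(−t/τ).
T(259) = 26.762 + (4.3379)·e^(−259/469.23) = 26.762 + (4.3379)·0.57582 = 29.260 °C.

29.3 °C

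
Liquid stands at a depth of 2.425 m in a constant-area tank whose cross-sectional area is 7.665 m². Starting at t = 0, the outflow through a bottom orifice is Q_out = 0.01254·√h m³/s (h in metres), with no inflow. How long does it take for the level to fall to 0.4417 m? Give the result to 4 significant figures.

1091 s

Volume balance on the tank: A dh/dt = −0.01254 √h.
This is separable: 2 d(√h)/dt = −0.01254/A, so √h = √h₀ − (0.01254/(2A)) t.
t = 2A(√h₀ − √h)/0.01254 = 2·7.665·(√2.425 − √0.4417)/0.01254
  = 15.3300 × (1.55724 − 0.664605) / 0.01254 = 1091.24 s.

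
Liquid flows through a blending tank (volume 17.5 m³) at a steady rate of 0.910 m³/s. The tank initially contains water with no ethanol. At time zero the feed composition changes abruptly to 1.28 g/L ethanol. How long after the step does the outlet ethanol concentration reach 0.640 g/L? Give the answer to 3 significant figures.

Species balance: V dC/dt = Q(C_in − C) ⇒ τ = V/Q = 19.231 s.
C(t) = C_in + (C₀ − C_in) e^(−t/τ). Set C = 0.640 and solve for t:
e^(−t/τ) = (C − C_in)/(C₀ − C_in) = (0.640 − 1.28)/(0 − 1.28) = 0.50000
t = −τ ln(…) = 19.231 × 0.69315 = 13.330 s.

13.3 s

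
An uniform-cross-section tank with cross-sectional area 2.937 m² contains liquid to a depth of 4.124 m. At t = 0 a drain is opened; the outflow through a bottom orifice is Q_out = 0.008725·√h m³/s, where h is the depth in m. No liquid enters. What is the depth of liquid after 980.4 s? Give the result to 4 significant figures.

0.3301 m

Mass balance (ρ constant): A dh/dt = −0.008725 √h.
This is separable: 2 d(√h)/dt = −0.008725/A, so √h = √h₀ − (0.008725/(2A)) t.
√h = √4.124 − 0.008725·980.4/(2·2.937) = 2.03076 − 1.45625 = 0.574517.
h = 0.574517² = 0.330070 m.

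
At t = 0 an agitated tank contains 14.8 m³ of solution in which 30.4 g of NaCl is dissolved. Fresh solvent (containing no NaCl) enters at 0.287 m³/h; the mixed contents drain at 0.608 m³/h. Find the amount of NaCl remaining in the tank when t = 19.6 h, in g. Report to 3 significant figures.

10.7 g

Let m(t) be the amount of NaCl. Volume: V(t) = V₀ + (Q_in − Q_out) t = 14.8 − 0.32100 t; V(19.6) = 8.5084 m³.
No NaCl enters, so dm/dt = −Q_out · (m/V).
Separate: dm/m = −Q_out dt/V(t) ⇒ ln(m/m₀) = −(Q_out/(Q_in−Q_out)) ln(V/V₀).
m = m₀ (V₀/V)^(Q_out/(Q_in−Q_out)) = 30.4 × (14.8/8.5084)^(-1.8941) = 10.654 g.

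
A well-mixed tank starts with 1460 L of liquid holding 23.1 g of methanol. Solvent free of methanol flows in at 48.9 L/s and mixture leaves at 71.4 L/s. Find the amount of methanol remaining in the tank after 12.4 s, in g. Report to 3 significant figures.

Let m(t) be the amount of methanol. Volume: V(t) = V₀ + (Q_in − Q_out) t = 1460 − 22.500 t; V(12.4) = 1181.0 L.
Solute balance: dm/dt = 0 − Q_out C = −Q_out m/V(t).
Separate: dm/m = −Q_out dt/V(t) ⇒ ln(m/m₀) = −(Q_out/(Q_in−Q_out)) ln(V/V₀).
m = m₀ (V₀/V)^(Q_out/(Q_in−Q_out)) = 23.1 × (1460/1181.0)^(-3.1733) = 11.785 g.

11.8 g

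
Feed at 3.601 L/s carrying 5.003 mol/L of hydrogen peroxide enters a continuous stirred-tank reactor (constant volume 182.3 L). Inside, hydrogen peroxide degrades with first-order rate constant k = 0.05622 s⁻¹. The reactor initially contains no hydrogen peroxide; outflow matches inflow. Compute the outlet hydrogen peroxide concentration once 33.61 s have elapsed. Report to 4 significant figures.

1.200 mol/L

Species balance: V dC/dt = Q C_in − Q C − k V C.
This is linear with rate a = Q/V + k = 0.0759732 s⁻¹.
C_ss = Q C_in/(Q + kV) = 1.30079 mol/L; C(t) = C_ss + (C₀ − C_ss) e^(−a t).
C(33.61) = 1.30079 + (-1.30079)·e^(−0.0759732·33.61) = 1.30079 + (-1.30079)·0.0778121 = 1.19957 mol/L.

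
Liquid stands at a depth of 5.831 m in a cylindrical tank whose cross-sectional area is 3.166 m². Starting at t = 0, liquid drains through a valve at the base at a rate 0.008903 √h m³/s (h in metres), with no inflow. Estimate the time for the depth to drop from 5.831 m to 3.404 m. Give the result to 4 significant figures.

405.2 s

With no inflow, A dh/dt = −0.008903 √h.
This is separable: 2 d(√h)/dt = −0.008903/A, so √h = √h₀ − (0.008903/(2A)) t.
t = 2A(√h₀ − √h)/0.008903 = 2·3.166·(√5.831 − √3.404)/0.008903
  = 6.33200 × (2.41475 − 1.84499) / 0.008903 = 405.220 s.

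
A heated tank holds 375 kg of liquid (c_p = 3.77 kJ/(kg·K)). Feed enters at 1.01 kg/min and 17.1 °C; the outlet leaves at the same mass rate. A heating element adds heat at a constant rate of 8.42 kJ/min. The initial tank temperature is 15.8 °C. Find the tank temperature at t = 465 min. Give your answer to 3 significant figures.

18.3 °C

First-law balance (no shaft work): M c_p dT/dt = ṁ c_p (T_in − T) + 8.42.
τ = M/ṁ = 371.29 min; T_ss = T_in + Q̇/(ṁ c_p) = 17.1 + 8.42/(1.01·3.77) = 19.311 °C.
Solution: T(t) = T_ss + (T₀ − T_ss) e^(−t/τ).
T(465) = 19.311 + (-3.5113)·e^(−465/371.29) = 19.311 + (-3.5113)·0.28582 = 18.308 °C.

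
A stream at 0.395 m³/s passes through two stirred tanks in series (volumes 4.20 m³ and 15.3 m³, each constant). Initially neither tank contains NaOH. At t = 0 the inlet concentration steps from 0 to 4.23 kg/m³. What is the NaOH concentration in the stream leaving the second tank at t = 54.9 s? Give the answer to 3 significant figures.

Species balance on tank i: dCᵢ/dt = (Cᵢ₋₁ − Cᵢ)/τᵢ with τᵢ = Vᵢ/Q.
τ₁ = 4.20/0.395 = 10.633 s; τ₂ = 15.3/0.395 = 38.734 s.
Tank 1: C₁ = C_in(1 − e^(−t/τ₁)). Tank 2 (τ₁ ≠ τ₂): C₂ = C_in[1 − (τ₁ e^(−t/τ₁) − τ₂ e^(−t/τ₂))/(τ₁ − τ₂)].
At t = 54.9: e^(−t/τ₁) = 0.0057233, e^(−t/τ₂) = 0.24235.
C₂ = 4.23·[1 − (10.633·0.0057233 − 38.734·0.24235)/(-28.101)] = 4.23·0.66811 = 2.8261 kg/m³.

2.83 kg/m³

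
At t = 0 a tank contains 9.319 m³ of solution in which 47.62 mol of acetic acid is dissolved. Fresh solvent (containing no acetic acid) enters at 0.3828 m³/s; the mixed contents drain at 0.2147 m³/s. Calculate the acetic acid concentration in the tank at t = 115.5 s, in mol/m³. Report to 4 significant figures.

0.3934 mol/m³

Let m(t) be the amount of acetic acid. Volume: V(t) = V₀ + (Q_in − Q_out) t = 9.319 + 0.168100 t; V(115.5) = 28.7345 m³.
No acetic acid enters, so dm/dt = −Q_out · (m/V).
Separate: dm/m = −Q_out dt/V(t) ⇒ ln(m/m₀) = −(Q_out/(Q_in−Q_out)) ln(V/V₀).
m = m₀ (V₀/V)^(Q_out/(Q_in−Q_out)) = 47.62 × (9.319/28.7345)^(1.27722) = 11.3028 mol.
C = m/V = 11.3028/28.7345 = 0.393352 mol/m³.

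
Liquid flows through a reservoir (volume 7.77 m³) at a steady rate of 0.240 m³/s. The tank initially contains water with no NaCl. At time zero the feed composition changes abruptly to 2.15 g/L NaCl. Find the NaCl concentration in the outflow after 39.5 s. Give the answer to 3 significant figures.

1.52 g/L

Mass balance on the solute (V constant): V dC/dt = Q(C_in − C).
So dC/dt = (C_in − C)/τ with τ = V/Q = 7.77/0.240 = 32.375 s.
C approaches C_in exponentially: C(t) = C_in + (C₀ − C_in) e^(−t/τ).
C(39.5) = 2.15 + (0 − 2.15)·e^(−39.5/32.375) = 2.15 + (-2.1500)·0.29521 = 1.5153 g/L.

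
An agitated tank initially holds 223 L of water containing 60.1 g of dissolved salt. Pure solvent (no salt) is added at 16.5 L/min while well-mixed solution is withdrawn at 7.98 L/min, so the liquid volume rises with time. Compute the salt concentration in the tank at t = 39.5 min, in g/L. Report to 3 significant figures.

0.0454 g/L

Let m(t) be the amount of salt. Volume: V(t) = V₀ + (Q_in − Q_out) t = 223 + 8.5200 t; V(39.5) = 559.54 L.
Solute balance: dm/dt = 0 − Q_out C = −Q_out m/V(t).
Separate: dm/m = −Q_out dt/V(t) ⇒ ln(m/m₀) = −(Q_out/(Q_in−Q_out)) ln(V/V₀).
m = m₀ (V₀/V)^(Q_out/(Q_in−Q_out)) = 60.1 × (223/559.54)^(0.93662) = 25.390 g.
C = m/V = 25.390/559.54 = 0.045377 g/L.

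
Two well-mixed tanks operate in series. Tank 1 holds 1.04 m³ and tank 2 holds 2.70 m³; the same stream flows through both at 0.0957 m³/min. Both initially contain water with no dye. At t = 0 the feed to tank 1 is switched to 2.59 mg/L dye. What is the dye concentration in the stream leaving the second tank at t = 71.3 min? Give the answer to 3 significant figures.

2.26 mg/L

Time constants: τᵢ = Vᵢ/Q for each well-mixed tank.
τ₁ = 1.04/0.0957 = 10.867 min; τ₂ = 2.70/0.0957 = 28.213 min.
Tank 1: C₁ = C_in(1 − e^(−t/τ₁)). Tank 2 (τ₁ ≠ τ₂): C₂ = C_in[1 − (τ₁ e^(−t/τ₁) − τ₂ e^(−t/τ₂))/(τ₁ − τ₂)].
At t = 71.3: e^(−t/τ₁) = 0.0014145, e^(−t/τ₂) = 0.079883.
C₂ = 2.59·[1 − (10.867·0.0014145 − 28.213·0.079883)/(-17.346)] = 2.59·0.87096 = 2.2558 mg/L.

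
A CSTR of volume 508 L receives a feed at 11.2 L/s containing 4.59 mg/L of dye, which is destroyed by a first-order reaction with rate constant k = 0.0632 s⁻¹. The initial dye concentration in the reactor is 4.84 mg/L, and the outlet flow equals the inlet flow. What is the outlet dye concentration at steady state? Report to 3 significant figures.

1.19 mg/L

Accumulation = in − out − consumed: V dC/dt = Q C_in − Q C − k V C.
At steady state: 0 = Q C_in − (Q + kV) C_ss, so C_ss = Q C_in/(Q + kV).
C_ss = 11.2·4.59/(11.2 + 0.0632·508) = 51.408/43.306 = 1.1871 mg/L.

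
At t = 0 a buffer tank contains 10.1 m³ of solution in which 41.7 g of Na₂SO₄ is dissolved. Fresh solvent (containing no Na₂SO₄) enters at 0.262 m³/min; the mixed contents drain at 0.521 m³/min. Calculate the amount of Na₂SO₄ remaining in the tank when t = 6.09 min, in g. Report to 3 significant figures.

29.6 g

Total volume: dV/dt = Q_in − Q_out = -0.25900 m³/min, so V(t) = 10.1 − 0.25900 t and V(6.09) = 8.5227 m³.
Species balance (pure solvent in): dm/dt = −Q_out · m/V(t).
Separate: dm/m = −Q_out dt/V(t) ⇒ ln(m/m₀) = −(Q_out/(Q_in−Q_out)) ln(V/V₀).
m = m₀ (V₀/V)^(Q_out/(Q_in−Q_out)) = 41.7 × (10.1/8.5227)^(-2.0116) = 29.634 g.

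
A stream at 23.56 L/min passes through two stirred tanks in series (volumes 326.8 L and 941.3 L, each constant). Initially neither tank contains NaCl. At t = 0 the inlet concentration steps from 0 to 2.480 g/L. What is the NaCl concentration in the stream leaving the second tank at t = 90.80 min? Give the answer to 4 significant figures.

2.090 g/L

Each tank obeys Vᵢ dCᵢ/dt = Q(Cᵢ₋₁ − Cᵢ), so τᵢ = Vᵢ/Q.
τ₁ = 326.8/23.56 = 13.8710 min; τ₂ = 941.3/23.56 = 39.9533 min.
Solving the cascade with C₁(0)=C₂(0)=0 gives C₂(t) = C_in[1 − (τ₁ e^(−t/τ₁) − τ₂ e^(−t/τ₂))/(τ₁ − τ₂)].
At t = 90.80: e^(−t/τ₁) = 0.00143578, e^(−t/τ₂) = 0.103038.
C₂ = 2.480·[1 − (13.8710·0.00143578 − 39.9533·0.103038)/(-26.0823)] = 2.480·0.842928 = 2.09046 g/L.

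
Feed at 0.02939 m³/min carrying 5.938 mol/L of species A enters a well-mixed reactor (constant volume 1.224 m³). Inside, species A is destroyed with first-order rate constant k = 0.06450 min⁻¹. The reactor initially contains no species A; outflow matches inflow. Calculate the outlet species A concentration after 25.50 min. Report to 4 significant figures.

Species balance: V dC/dt = Q C_in − Q C − k V C.
dC/dt = (Q/V) C_in − (Q/V + k) C; effective rate a = Q/V + k = 0.0240114 + 0.06450 = 0.0885114 min⁻¹.
C_ss = Q C_in/(Q + kV) = 1.61086 mol/L; C(t) = C_ss + (C₀ − C_ss) e^(−a t).
C(25.50) = 1.61086 + (-1.61086)·e^(−0.0885114·25.50) = 1.61086 + (-1.61086)·0.104660 = 1.44227 mol/L.

1.442 mol/L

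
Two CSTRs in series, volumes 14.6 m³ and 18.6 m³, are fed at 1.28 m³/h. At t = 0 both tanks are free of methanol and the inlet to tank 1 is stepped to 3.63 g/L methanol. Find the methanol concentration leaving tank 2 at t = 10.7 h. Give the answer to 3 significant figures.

Each tank obeys Vᵢ dCᵢ/dt = Q(Cᵢ₋₁ − Cᵢ), so τᵢ = Vᵢ/Q.
τ₁ = 14.6/1.28 = 11.406 h; τ₂ = 18.6/1.28 = 14.531 h.
Solving the cascade with C₁(0)=C₂(0)=0 gives C₂(t) = C_in[1 − (τ₁ e^(−t/τ₁) − τ₂ e^(−t/τ₂))/(τ₁ − τ₂)].
At t = 10.7: e^(−t/τ₁) = 0.39138, e^(−t/τ₂) = 0.47886.
C₂ = 3.63·[1 − (11.406·0.39138 − 14.531·0.47886)/(-3.1250)] = 3.63·0.20182 = 0.73262 g/L.

0.733 g/L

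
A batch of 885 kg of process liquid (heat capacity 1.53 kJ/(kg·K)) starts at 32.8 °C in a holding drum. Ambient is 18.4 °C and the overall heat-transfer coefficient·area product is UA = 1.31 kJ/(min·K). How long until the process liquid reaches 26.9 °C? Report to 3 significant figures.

545 min

Lumped-capacitance energy balance: M c_p dT/dt = UA(T_amb − T).
τ = M c_p/UA = 1033.6 min; T_ss = T_amb = 18.400 °C.
T(t) = T_ss + (T₀ − T_ss)e^(−t/τ); set T = 26.9:
t = −τ ln[(T − T_ss)/(T₀ − T_ss)] = −1033.6 · ln(0.59028) = 544.89 min.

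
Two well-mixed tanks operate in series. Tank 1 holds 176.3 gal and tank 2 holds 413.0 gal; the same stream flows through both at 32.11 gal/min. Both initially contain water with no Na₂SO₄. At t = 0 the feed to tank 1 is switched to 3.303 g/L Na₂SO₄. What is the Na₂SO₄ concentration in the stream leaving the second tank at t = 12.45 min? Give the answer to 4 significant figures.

Each tank obeys Vᵢ dCᵢ/dt = Q(Cᵢ₋₁ − Cᵢ), so τᵢ = Vᵢ/Q.
τ₁ = 176.3/32.11 = 5.49050 min; τ₂ = 413.0/32.11 = 12.8620 min.
Solving the cascade with C₁(0)=C₂(0)=0 gives C₂(t) = C_in[1 − (τ₁ e^(−t/τ₁) − τ₂ e^(−t/τ₂))/(τ₁ − τ₂)].
At t = 12.45: e^(−t/τ₁) = 0.103565, e^(−t/τ₂) = 0.379855.
C₂ = 3.303·[1 − (5.49050·0.103565 − 12.8620·0.379855)/(-7.37154)] = 3.303·0.414357 = 1.36862 g/L.

1.369 g/L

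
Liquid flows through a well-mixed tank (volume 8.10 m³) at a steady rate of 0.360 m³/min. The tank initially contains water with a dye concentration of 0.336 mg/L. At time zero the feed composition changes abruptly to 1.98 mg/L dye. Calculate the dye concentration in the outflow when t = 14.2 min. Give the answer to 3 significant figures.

1.11 mg/L

Unsteady species balance (constant V, well mixed): V dC/dt = Q(C_in − C).
Time constant τ = V/Q = 8.10/0.360 = 22.500 min.
Solution: C(t) = C_in + (C₀ − C_in) e^(−t/τ).
C(14.2) = 1.98 + (0.336 − 1.98)·e^(−14.2/22.500) = 1.98 + (-1.6440)·0.53200 = 1.1054 mg/L.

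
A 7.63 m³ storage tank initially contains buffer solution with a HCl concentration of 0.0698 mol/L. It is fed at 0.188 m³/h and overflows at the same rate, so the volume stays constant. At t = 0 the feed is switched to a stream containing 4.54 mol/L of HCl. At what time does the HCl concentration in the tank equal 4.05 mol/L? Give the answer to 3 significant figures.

89.7 h

Species balance: V dC/dt = Q(C_in − C) ⇒ τ = V/Q = 40.585 h.
C(t) = C_in + (C₀ − C_in) e^(−t/τ). Set C = 4.05 and solve for t:
e^(−t/τ) = (C − C_in)/(C₀ − C_in) = (4.05 − 4.54)/(0.0698 − 4.54) = 0.10961
t = −τ ln(…) = 40.585 × 2.2108 = 89.725 h.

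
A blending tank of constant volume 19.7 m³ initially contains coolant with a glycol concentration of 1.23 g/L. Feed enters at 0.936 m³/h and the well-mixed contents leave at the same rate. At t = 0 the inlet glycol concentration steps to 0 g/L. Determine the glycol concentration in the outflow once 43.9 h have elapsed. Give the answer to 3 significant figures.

0.153 g/L

Unsteady species balance (constant V, well mixed): V dC/dt = Q(C_in − C).
So dC/dt = (C_in − C)/τ with τ = V/Q = 19.7/0.936 = 21.047 h.
This is linear first-order; C(t) = C_in + (C₀ − C_in) e^(−t/τ).
C(43.9) = 0 + (1.23 − 0)·e^(−43.9/21.047) = 0 + (1.2300)·0.12421 = 0.15277 g/L.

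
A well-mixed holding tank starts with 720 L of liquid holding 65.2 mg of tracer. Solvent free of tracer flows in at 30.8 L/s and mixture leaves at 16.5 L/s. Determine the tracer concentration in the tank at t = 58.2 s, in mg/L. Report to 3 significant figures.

Total volume: dV/dt = Q_in − Q_out = 14.300 L/s, so V(t) = 720 + 14.300 t and V(58.2) = 1552.3 L.
No tracer enters, so dm/dt = −Q_out · (m/V).
Separate: dm/m = −Q_out dt/V(t) ⇒ ln(m/m₀) = −(Q_out/(Q_in−Q_out)) ln(V/V₀).
m = m₀ (V₀/V)^(Q_out/(Q_in−Q_out)) = 65.2 × (720/1552.3)^(1.1538) = 26.871 mg.
C = m/V = 26.871/1552.3 = 0.017311 mg/L.

0.0173 mg/L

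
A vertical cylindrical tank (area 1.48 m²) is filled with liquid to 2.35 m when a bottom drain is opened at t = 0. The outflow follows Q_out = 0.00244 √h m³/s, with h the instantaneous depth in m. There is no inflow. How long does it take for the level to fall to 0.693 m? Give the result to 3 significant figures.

With no inflow, A dh/dt = −0.00244 √h.
Separate and integrate: 2(√h − √h₀) = −(0.00244/A) t.
t = 2A(√h₀ − √h)/0.00244 = 2·1.48·(√2.35 − √0.693)/0.00244
  = 2.9600 × (1.5330 − 0.83247) / 0.00244 = 849.79 s.

850 s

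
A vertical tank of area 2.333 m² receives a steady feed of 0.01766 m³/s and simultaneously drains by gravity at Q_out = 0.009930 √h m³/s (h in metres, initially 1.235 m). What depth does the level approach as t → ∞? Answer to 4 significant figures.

A dh/dt = Q_in − 0.009930 √h. Steady state requires inflow = outflow:
Q_in = 0.009930 √h_ss ⇒ √h_ss = 0.01766/0.009930 = 1.77845.
h_ss = 1.77845² = 3.16288 m. (Since h₀ = 1.235 m < h_ss, the level will rise toward this value.)

3.163 m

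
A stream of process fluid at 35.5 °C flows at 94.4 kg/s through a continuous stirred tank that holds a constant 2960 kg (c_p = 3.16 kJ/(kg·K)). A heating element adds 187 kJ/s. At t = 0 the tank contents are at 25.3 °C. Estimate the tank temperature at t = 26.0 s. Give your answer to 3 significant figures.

31.4 °C

M c_p dT/dt = ṁ c_p (T_in − T) + Q̇.
τ = M/ṁ = 31.356 s; T_ss = T_in + Q̇/(ṁ c_p) = 35.5 + 187/(94.4·3.16) = 36.127 °C.
T approaches T_ss exponentially: T(t) = T_ss + (T₀ − T_ss) e^(−t/τ).
T(26.0) = 36.127 + (-10.827)·e^(−26.0/31.356) = 36.127 + (-10.827)·0.43640 = 31.402 °C.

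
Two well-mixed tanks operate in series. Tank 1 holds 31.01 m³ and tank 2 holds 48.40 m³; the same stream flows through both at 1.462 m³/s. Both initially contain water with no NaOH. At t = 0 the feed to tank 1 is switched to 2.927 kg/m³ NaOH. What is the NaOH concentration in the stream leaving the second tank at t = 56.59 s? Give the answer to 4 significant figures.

1.815 kg/m³

Species balance on tank i: dCᵢ/dt = (Cᵢ₋₁ − Cᵢ)/τᵢ with τᵢ = Vᵢ/Q.
τ₁ = 31.01/1.462 = 21.2107 s; τ₂ = 48.40/1.462 = 33.1053 s.
Solving the cascade with C₁(0)=C₂(0)=0 gives C₂(t) = C_in[1 − (τ₁ e^(−t/τ₁) − τ₂ e^(−t/τ₂))/(τ₁ − τ₂)].
At t = 56.59: e^(−t/τ₁) = 0.0693911, e^(−t/τ₂) = 0.180976.
C₂ = 2.927·[1 − (21.2107·0.0693911 − 33.1053·0.180976)/(-11.8947)] = 2.927·0.620045 = 1.81487 kg/m³.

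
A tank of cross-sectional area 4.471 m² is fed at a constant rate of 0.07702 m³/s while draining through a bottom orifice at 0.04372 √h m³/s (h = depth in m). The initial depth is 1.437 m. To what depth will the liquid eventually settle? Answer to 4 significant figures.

3.103 m

Accumulation of liquid (constant cross-section A): A dh/dt = Q_in − 0.04372 √h. At steady state dh/dt = 0:
Q_in = 0.04372 √h_ss ⇒ √h_ss = 0.07702/0.04372 = 1.76167.
h_ss = 1.76167² = 3.10346 m. (Since h₀ = 1.437 m < h_ss, the level will rise toward this value.)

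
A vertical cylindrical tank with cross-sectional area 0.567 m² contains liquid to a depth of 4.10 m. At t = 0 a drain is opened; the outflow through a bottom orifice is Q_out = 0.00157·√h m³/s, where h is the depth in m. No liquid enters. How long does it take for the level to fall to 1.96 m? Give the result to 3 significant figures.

A dh/dt = −Q_out = −0.00157 √h.
∫ h^(−1/2) dh = −(0.00157/A) ∫ dt, giving 2√h = 2√h₀ − (0.00157/A) t.
t = 2A(√h₀ − √h)/0.00157 = 2·0.567·(√4.10 − √1.96)/0.00157
  = 1.1340 × (2.0248 − 1.4000) / 0.00157 = 451.32 s.

451 s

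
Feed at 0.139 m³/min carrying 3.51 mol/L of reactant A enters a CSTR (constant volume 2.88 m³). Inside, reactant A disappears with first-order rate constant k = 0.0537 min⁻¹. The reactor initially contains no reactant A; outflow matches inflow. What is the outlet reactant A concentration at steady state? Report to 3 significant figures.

1.66 mol/L

Accumulation = in − out − consumed: V dC/dt = Q C_in − Q C − k V C.
Steady state (dC/dt = 0): C_ss = Q C_in/(Q + kV) = C_in/(1 + kV/Q).
C_ss = 0.139·3.51/(0.139 + 0.0537·2.88) = 0.48789/0.29366 = 1.6614 mol/L.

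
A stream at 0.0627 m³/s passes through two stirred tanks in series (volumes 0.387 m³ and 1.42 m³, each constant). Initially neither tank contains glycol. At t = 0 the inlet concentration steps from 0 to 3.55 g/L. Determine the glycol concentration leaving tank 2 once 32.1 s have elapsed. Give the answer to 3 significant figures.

Species balance on tank i: dCᵢ/dt = (Cᵢ₋₁ − Cᵢ)/τᵢ with τᵢ = Vᵢ/Q.
τ₁ = 0.387/0.0627 = 6.1722 s; τ₂ = 1.42/0.0627 = 22.648 s.
Tank 1: C₁ = C_in(1 − e^(−t/τ₁)). Tank 2 (τ₁ ≠ τ₂): C₂ = C_in[1 − (τ₁ e^(−t/τ₁) − τ₂ e^(−t/τ₂))/(τ₁ − τ₂)].
At t = 32.1: e^(−t/τ₁) = 0.0055127, e^(−t/τ₂) = 0.24235.
C₂ = 3.55·[1 − (6.1722·0.0055127 − 22.648·0.24235)/(-16.475)] = 3.55·0.66892 = 2.3747 g/L.

2.37 g/L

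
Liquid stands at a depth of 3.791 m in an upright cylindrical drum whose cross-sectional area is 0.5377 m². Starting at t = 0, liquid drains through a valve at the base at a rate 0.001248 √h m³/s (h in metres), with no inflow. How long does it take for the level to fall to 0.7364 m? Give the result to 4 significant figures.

938.3 s

A dh/dt = −Q_out = −0.001248 √h.
Separate and integrate: 2(√h − √h₀) = −(0.001248/A) t.
t = 2A(√h₀ − √h)/0.001248 = 2·0.5377·(√3.791 − √0.7364)/0.001248
  = 1.07540 × (1.94705 − 0.858138) / 0.001248 = 938.314 s.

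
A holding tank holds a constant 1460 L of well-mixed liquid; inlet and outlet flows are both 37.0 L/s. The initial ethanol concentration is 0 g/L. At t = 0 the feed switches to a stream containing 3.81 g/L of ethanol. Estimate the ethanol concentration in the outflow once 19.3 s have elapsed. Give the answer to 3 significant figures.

1.47 g/L

Unsteady species balance (constant V, well mixed): V dC/dt = Q(C_in − C).
Time constant τ = V/Q = 1460/37.0 = 39.459 s.
C approaches C_in exponentially: C(t) = C_in + (C₀ − C_in) e^(−t/τ).
C(19.3) = 3.81 + (0 − 3.81)·e^(−19.3/39.459) = 3.81 + (-3.8100)·0.61317 = 1.4738 g/L.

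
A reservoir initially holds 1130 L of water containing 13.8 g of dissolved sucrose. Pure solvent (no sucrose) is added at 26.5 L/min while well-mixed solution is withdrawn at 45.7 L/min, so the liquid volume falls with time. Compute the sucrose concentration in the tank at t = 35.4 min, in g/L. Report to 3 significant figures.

Let m(t) be the amount of sucrose. Volume: V(t) = V₀ + (Q_in − Q_out) t = 1130 − 19.200 t; V(35.4) = 450.32 L.
No sucrose enters, so dm/dt = −Q_out · (m/V).
dm/m = −Q_out dt/(V₀ − 19.200 t); integrating gives ln(m/m₀) = −(Q_out/(Q_in−Q_out)) ln(V/V₀).
m = m₀ (V₀/V)^(Q_out/(Q_in−Q_out)) = 13.8 × (1130/450.32)^(-2.3802) = 1.5447 g.
C = m/V = 1.5447/450.32 = 0.0034303 g/L.

0.00343 g/L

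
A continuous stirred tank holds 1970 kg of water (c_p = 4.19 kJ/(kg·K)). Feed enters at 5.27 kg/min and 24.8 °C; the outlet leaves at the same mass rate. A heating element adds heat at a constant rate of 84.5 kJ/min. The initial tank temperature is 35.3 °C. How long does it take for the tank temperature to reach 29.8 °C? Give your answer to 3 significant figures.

650 min

M c_p dT/dt = ṁ c_p (T_in − T) + Q̇.
τ = M/ṁ = 373.81 min; T_ss = T_in + Q̇/(ṁ c_p) = 28.627 °C.
T(t) = T_ss + (T₀ − T_ss) e^(−t/τ). Set T = 29.8:
e^(−t/τ) = (29.8 − 28.627)/(35.3 − 28.627) = 0.17581
t = −373.81 · ln(0.17581) = 649.82 min.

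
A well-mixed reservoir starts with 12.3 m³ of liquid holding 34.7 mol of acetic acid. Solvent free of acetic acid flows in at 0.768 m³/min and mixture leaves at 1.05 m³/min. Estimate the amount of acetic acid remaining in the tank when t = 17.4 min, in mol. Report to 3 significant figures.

Total volume: dV/dt = Q_in − Q_out = -0.28200 m³/min, so V(t) = 12.3 − 0.28200 t and V(17.4) = 7.3932 m³.
Solute balance: dm/dt = 0 − Q_out C = −Q_out m/V(t).
Separate: dm/m = −Q_out dt/V(t) ⇒ ln(m/m₀) = −(Q_out/(Q_in−Q_out)) ln(V/V₀).
m = m₀ (V₀/V)^(Q_out/(Q_in−Q_out)) = 34.7 × (12.3/7.3932)^(-3.7234) = 5.2142 mol.

5.21 mol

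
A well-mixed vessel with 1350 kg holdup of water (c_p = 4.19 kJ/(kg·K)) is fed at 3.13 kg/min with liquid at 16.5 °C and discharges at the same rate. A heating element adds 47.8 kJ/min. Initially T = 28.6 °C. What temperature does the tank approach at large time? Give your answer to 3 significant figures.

Unsteady energy balance on the tank contents: M c_p dT/dt = ṁ c_p (T_in − T) + 47.8.
At steady state dT/dt = 0 ⇒ T_ss = T_in + Q̇/(ṁ c_p) = 16.5 + 47.8/(3.13·4.19) = 20.145 °C.

20.1 °C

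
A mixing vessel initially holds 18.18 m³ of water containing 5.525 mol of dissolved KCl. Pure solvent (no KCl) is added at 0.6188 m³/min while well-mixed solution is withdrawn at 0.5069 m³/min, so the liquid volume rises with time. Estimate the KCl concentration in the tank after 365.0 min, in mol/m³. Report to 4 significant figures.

Let m(t) be the amount of KCl. Volume: V(t) = V₀ + (Q_in − Q_out) t = 18.18 + 0.111900 t; V(365.0) = 59.0235 m³.
No KCl enters, so dm/dt = −Q_out · (m/V).
Separate: dm/m = −Q_out dt/V(t) ⇒ ln(m/m₀) = −(Q_out/(Q_in−Q_out)) ln(V/V₀).
m = m₀ (V₀/V)^(Q_out/(Q_in−Q_out)) = 5.525 × (18.18/59.0235)^(4.52994) = 0.0266429 mol.
C = m/V = 0.0266429/59.0235 = 0.000451395 mol/m³.

0.0004514 mol/m³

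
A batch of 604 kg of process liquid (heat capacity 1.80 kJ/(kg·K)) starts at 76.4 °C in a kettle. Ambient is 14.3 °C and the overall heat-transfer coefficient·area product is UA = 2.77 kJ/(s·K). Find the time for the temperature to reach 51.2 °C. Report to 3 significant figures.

204 s

Lumped-capacitance energy balance: M c_p dT/dt = UA(T_amb − T).
τ = M c_p/UA = 392.49 s; T_ss = T_amb = 14.300 °C.
T(t) = T_ss + (T₀ − T_ss)e^(−t/τ); set T = 51.2:
t = −τ ln[(T − T_ss)/(T₀ − T_ss)] = −392.49 · ln(0.59420) = 204.31 s.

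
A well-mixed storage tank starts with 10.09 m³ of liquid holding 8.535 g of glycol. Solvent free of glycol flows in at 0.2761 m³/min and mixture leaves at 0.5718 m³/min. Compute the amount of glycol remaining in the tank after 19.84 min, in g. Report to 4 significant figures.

1.584 g

Let m(t) be the amount of glycol. Volume: V(t) = V₀ + (Q_in − Q_out) t = 10.09 − 0.295700 t; V(19.84) = 4.22331 m³.
No glycol enters, so dm/dt = −Q_out · (m/V).
Separate: dm/m = −Q_out dt/V(t) ⇒ ln(m/m₀) = −(Q_out/(Q_in−Q_out)) ln(V/V₀).
m = m₀ (V₀/V)^(Q_out/(Q_in−Q_out)) = 8.535 × (10.09/4.22331)^(-1.93372) = 1.58416 g.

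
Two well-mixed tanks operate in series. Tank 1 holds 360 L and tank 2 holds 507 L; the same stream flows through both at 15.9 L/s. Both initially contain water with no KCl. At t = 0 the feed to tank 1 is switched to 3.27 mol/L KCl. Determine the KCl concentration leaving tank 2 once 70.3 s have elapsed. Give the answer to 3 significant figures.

Time constants: τᵢ = Vᵢ/Q for each well-mixed tank.
τ₁ = 360/15.9 = 22.642 s; τ₂ = 507/15.9 = 31.887 s.
Solving the cascade with C₁(0)=C₂(0)=0 gives C₂(t) = C_in[1 − (τ₁ e^(−t/τ₁) − τ₂ e^(−t/τ₂))/(τ₁ − τ₂)].
At t = 70.3: e^(−t/τ₁) = 0.044828, e^(−t/τ₂) = 0.11029.
C₂ = 3.27·[1 − (22.642·0.044828 − 31.887·0.11029)/(-9.2453)] = 3.27·0.72941 = 2.3852 mol/L.

2.39 mol/L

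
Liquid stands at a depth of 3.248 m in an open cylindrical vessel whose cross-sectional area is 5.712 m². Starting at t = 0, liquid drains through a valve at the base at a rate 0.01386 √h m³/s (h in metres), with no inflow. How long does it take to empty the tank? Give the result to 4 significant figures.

A dh/dt = −Q_out = −0.01386 √h.
This is separable: 2 d(√h)/dt = −0.01386/A, so √h = √h₀ − (0.01386/(2A)) t.
Tank is empty when √h = 0: t_empty = 2A√h₀/0.01386.
t_empty = 2·5.712·√3.248/0.01386 = 11.4240·1.80222/0.01386 = 1485.47 s.

1485 s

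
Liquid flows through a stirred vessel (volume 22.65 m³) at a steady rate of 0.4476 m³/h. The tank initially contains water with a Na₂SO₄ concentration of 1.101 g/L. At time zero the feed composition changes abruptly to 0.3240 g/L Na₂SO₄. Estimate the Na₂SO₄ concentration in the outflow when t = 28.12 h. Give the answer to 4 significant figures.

0.7697 g/L

Mass balance on the solute (V constant): V dC/dt = Q(C_in − C).
So dC/dt = (C_in − C)/τ with τ = V/Q = 22.65/0.4476 = 50.6032 h.
Solution: C(t) = C_in + (C₀ − C_in) e^(−t/τ).
C(28.12) = 0.3240 + (1.101 − 0.3240)·e^(−28.12/50.6032) = 0.3240 + (0.777000)·0.573673 = 0.769744 g/L.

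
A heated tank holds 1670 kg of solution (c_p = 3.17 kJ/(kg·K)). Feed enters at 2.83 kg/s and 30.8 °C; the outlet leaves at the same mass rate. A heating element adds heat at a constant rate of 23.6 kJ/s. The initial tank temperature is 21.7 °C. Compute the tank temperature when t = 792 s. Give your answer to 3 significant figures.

Heat balance on the well-mixed liquid: M c_p dT/dt = ṁ c_p (T_in − T) + 23.6.
Rearrange: dT/dt = (T_ss − T)/τ with τ = M/ṁ = 590.11 s and T_ss = T_in + Q̇/(ṁ c_p) = 33.431 °C.
This is linear first-order; T(t) = T_ss + (T₀ − T_ss) e^(−t/τ).
T(792) = 33.431 + (-11.731)·e^(−792/590.11) = 33.431 + (-11.731)·0.26129 = 30.366 °C.

30.4 °C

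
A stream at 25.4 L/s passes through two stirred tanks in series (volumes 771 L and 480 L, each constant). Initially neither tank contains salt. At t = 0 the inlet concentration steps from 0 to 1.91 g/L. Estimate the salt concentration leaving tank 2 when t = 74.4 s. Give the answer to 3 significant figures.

1.54 g/L

Time constants: τᵢ = Vᵢ/Q for each well-mixed tank.
τ₁ = 771/25.4 = 30.354 s; τ₂ = 480/25.4 = 18.898 s.
Tank 1: C₁ = C_in(1 − e^(−t/τ₁)). Tank 2 (τ₁ ≠ τ₂): C₂ = C_in[1 − (τ₁ e^(−t/τ₁) − τ₂ e^(−t/τ₂))/(τ₁ − τ₂)].
At t = 74.4: e^(−t/τ₁) = 0.086203, e^(−t/τ₂) = 0.019507.
C₂ = 1.91·[1 − (30.354·0.086203 − 18.898·0.019507)/(11.457)] = 1.91·0.80378 = 1.5352 g/L.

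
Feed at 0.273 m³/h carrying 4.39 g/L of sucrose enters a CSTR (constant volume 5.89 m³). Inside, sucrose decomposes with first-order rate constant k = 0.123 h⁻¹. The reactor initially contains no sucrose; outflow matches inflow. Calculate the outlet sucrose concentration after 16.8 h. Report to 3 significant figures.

1.13 g/L

V dC/dt = Q(C_in − C) − k V C.
This is linear with rate a = Q/V + k = 0.16935 h⁻¹.
C_ss = Q C_in/(Q + kV) = 1.2015 g/L; C(t) = C_ss + (C₀ − C_ss) e^(−a t).
C(16.8) = 1.2015 + (-1.2015)·e^(−0.16935·16.8) = 1.2015 + (-1.2015)·0.058130 = 1.1317 g/L.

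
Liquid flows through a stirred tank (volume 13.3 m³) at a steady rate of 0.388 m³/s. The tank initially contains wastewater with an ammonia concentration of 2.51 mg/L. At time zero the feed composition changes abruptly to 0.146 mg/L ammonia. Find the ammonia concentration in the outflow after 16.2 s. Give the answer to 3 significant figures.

Species balance on the tank: V dC/dt = Q(C_in − C).
Time constant τ = V/Q = 13.3/0.388 = 34.278 s.
Integrating: C(t) = C_in + (C₀ − C_in) e^(−t/τ).
C(16.2) = 0.146 + (2.51 − 0.146)·e^(−16.2/34.278) = 0.146 + (2.3640)·0.62338 = 1.6197 mg/L.

1.62 mg/L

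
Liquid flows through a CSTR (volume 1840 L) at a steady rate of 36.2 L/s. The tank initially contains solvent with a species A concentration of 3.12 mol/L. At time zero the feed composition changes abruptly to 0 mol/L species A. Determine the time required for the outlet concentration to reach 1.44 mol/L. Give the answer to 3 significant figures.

39.3 s

Species balance: V dC/dt = Q(C_in − C) ⇒ τ = V/Q = 50.829 s.
C(t) = C_in + (C₀ − C_in) e^(−t/τ). Set C = 1.44 and solve for t:
e^(−t/τ) = (C − C_in)/(C₀ − C_in) = (1.44 − 0)/(3.12 − 0) = 0.46154
t = −τ ln(…) = 50.829 × 0.77319 = 39.300 s.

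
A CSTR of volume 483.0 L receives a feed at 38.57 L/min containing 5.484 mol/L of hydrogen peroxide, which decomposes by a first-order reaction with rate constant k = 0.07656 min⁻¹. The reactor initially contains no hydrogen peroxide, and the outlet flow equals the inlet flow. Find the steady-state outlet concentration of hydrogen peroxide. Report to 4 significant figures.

2.800 mol/L

V dC/dt = Q(C_in − C) − k V C.
At steady state: 0 = Q C_in − (Q + kV) C_ss, so C_ss = Q C_in/(Q + kV).
C_ss = 38.57·5.484/(38.57 + 0.07656·483.0) = 211.518/75.5485 = 2.79976 mol/L.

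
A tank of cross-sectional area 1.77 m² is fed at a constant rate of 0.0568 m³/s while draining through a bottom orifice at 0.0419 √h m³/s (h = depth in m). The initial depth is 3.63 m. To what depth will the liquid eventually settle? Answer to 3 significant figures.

1.84 m

Level balance: A dh/dt = 0.0568 − 0.0419 √h. Setting dh/dt = 0:
Q_in = 0.0419 √h_ss ⇒ √h_ss = 0.0568/0.0419 = 1.3556.
h_ss = 1.3556² = 1.8377 m. (Since h₀ = 3.63 m > h_ss, the level will fall toward this value.)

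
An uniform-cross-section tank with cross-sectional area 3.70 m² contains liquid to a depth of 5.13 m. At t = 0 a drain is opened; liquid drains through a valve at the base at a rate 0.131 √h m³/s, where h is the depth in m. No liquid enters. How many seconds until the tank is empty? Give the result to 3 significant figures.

128 s

A dh/dt = −Q_out = −0.131 √h.
This is separable: 2 d(√h)/dt = −0.131/A, so √h = √h₀ − (0.131/(2A)) t.
Set h = 0: 2√h₀ = (0.131/A) t_empty ⇒ t_empty = 2A√h₀/0.131.
t_empty = 2·3.70·√5.13/0.131 = 7.4000·2.2650/0.131 = 127.94 s.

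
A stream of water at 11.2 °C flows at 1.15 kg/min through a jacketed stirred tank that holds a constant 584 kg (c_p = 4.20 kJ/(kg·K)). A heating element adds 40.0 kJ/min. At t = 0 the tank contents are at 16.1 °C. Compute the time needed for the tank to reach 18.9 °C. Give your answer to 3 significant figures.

894 min

First-law balance (no shaft work): M c_p dT/dt = ṁ c_p (T_in − T) + 40.0.
τ = M/ṁ = 507.83 min; T_ss = T_in + Q̇/(ṁ c_p) = 19.482 °C.
T(t) = T_ss + (T₀ − T_ss) e^(−t/τ). Set T = 18.9:
e^(−t/τ) = (18.9 − 19.482)/(16.1 − 19.482) = 0.17198
t = −507.83 · ln(0.17198) = 893.96 min.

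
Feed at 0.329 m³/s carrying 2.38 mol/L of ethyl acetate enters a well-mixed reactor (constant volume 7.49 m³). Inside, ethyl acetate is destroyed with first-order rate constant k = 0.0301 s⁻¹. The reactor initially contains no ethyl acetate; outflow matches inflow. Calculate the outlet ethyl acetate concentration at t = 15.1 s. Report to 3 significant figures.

0.950 mol/L

Accumulation = in − out − consumed: V dC/dt = Q C_in − Q C − k V C.
dC/dt = (Q/V) C_in − (Q/V + k) C; effective rate a = Q/V + k = 0.043925 + 0.0301 = 0.074025 s⁻¹.
C_ss = Q C_in/(Q + kV) = 1.4122 mol/L; C(t) = C_ss + (C₀ − C_ss) e^(−a t).
C(15.1) = 1.4122 + (-1.4122)·e^(−0.074025·15.1) = 1.4122 + (-1.4122)·0.32700 = 0.95044 mol/L.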